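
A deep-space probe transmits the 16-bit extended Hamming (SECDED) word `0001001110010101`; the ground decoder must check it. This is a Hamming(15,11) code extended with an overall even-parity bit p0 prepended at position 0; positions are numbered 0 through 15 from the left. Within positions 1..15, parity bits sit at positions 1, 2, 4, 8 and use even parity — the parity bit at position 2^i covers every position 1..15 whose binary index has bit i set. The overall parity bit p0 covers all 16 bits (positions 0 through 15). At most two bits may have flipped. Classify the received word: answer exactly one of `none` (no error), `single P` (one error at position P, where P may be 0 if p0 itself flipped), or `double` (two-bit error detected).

single 3

s1: b1⊕b3⊕b5⊕b7⊕b9⊕b11⊕b13⊕b15 = 0⊕1⊕0⊕1⊕0⊕1⊕1⊕1 = 1
s2: b2⊕b3⊕b6⊕b7⊕b10⊕b11⊕b14⊕b15 = 0⊕1⊕1⊕1⊕0⊕1⊕0⊕1 = 1
s4: b4⊕b5⊕b6⊕b7⊕b12⊕b13⊕b14⊕b15 = 0⊕0⊕1⊕1⊕0⊕1⊕0⊕1 = 0
s8: b8⊕b9⊕b10⊕b11⊕b12⊕b13⊕b14⊕b15 = 1⊕0⊕0⊕1⊕0⊕1⊕0⊕1 = 0
Syndrome (s8...s1) = 0011 → position 3.
Overall parity (XOR of all 16 bits, including p0): 0⊕0⊕0⊕1⊕0⊕0⊕1⊕1⊕1⊕0⊕0⊕1⊕0⊕1⊕0⊕1 = 1
Overall=1, syndrome position=3 → single-bit error at position 3.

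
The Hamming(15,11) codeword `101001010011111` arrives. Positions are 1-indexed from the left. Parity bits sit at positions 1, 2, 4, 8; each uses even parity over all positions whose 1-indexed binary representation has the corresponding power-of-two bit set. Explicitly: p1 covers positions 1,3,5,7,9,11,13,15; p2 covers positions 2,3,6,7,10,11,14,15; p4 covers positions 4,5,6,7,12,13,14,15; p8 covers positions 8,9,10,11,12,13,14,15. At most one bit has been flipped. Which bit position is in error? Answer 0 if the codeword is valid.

7

s1: b1⊕b3⊕b5⊕b7⊕b9⊕b11⊕b13⊕b15 = 1⊕1⊕0⊕0⊕0⊕1⊕1⊕1 = 1
s2: b2⊕b3⊕b6⊕b7⊕b10⊕b11⊕b14⊕b15 = 0⊕1⊕1⊕0⊕0⊕1⊕1⊕1 = 1
s4: b4⊕b5⊕b6⊕b7⊕b12⊕b13⊕b14⊕b15 = 0⊕0⊕1⊕0⊕1⊕1⊕1⊕1 = 1
s8: b8⊕b9⊕b10⊕b11⊕b12⊕b13⊕b14⊕b15 = 1⊕0⊕0⊕1⊕1⊕1⊕1⊕1 = 0
Syndrome (s8...s1) = 0111 → position 7.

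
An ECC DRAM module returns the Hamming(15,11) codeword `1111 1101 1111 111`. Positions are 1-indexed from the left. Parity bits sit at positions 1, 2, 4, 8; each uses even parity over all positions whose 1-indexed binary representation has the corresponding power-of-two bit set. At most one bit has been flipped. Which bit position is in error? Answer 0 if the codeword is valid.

s1: b1⊕b3⊕b5⊕b7⊕b9⊕b11⊕b13⊕b15 = 1⊕1⊕1⊕0⊕1⊕1⊕1⊕1 = 1
s2: b2⊕b3⊕b6⊕b7⊕b10⊕b11⊕b14⊕b15 = 1⊕1⊕1⊕0⊕1⊕1⊕1⊕1 = 1
s4: b4⊕b5⊕b6⊕b7⊕b12⊕b13⊕b14⊕b15 = 1⊕1⊕1⊕0⊕1⊕1⊕1⊕1 = 1
s8: b8⊕b9⊕b10⊕b11⊕b12⊕b13⊕b14⊕b15 = 1⊕1⊕1⊕1⊕1⊕1⊕1⊕1 = 0
Syndrome (s8...s1) = 0111 → position 7.

7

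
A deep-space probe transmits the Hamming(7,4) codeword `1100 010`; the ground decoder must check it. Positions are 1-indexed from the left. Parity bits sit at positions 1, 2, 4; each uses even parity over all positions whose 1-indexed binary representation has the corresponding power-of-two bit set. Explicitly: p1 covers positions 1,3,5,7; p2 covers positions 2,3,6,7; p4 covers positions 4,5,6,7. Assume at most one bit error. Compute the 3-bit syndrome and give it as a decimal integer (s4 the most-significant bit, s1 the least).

5

s1: b1⊕b3⊕b5⊕b7 = 1⊕0⊕0⊕0 = 1
s2: b2⊕b3⊕b6⊕b7 = 1⊕0⊕1⊕0 = 0
s4: b4⊕b5⊕b6⊕b7 = 0⊕0⊕1⊕0 = 1
Syndrome (s4...s1) = 101 → position 5.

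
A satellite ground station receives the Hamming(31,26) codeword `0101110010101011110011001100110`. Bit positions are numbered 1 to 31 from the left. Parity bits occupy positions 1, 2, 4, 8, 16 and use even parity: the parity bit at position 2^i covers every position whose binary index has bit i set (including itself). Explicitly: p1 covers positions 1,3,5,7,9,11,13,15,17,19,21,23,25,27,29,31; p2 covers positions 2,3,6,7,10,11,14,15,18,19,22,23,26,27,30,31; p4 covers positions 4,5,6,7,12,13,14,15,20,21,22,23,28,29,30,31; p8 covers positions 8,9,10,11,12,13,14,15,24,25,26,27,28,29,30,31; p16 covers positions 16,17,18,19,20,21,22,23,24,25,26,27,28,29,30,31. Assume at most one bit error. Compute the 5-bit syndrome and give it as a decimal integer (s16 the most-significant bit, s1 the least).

21

s1: b1⊕b3⊕b5⊕b7⊕b9⊕b11⊕b13⊕b15⊕b17⊕b19⊕b21⊕b23⊕b25⊕b27⊕b29⊕b31 = 0⊕0⊕1⊕0⊕1⊕1⊕1⊕1⊕1⊕0⊕1⊕0⊕1⊕0⊕1⊕0 = 1
s2: b2⊕b3⊕b6⊕b7⊕b10⊕b11⊕b14⊕b15⊕b18⊕b19⊕b22⊕b23⊕b26⊕b27⊕b30⊕b31 = 1⊕0⊕1⊕0⊕0⊕1⊕0⊕1⊕1⊕0⊕1⊕0⊕1⊕0⊕1⊕0 = 0
s4: b4⊕b5⊕b6⊕b7⊕b12⊕b13⊕b14⊕b15⊕b20⊕b21⊕b22⊕b23⊕b28⊕b29⊕b30⊕b31 = 1⊕1⊕1⊕0⊕0⊕1⊕0⊕1⊕0⊕1⊕1⊕0⊕0⊕1⊕1⊕0 = 1
s8: b8⊕b9⊕b10⊕b11⊕b12⊕b13⊕b14⊕b15⊕b24⊕b25⊕b26⊕b27⊕b28⊕b29⊕b30⊕b31 = 0⊕1⊕0⊕1⊕0⊕1⊕0⊕1⊕0⊕1⊕1⊕0⊕0⊕1⊕1⊕0 = 0
s16: b16⊕b17⊕b18⊕b19⊕b20⊕b21⊕b22⊕b23⊕b24⊕b25⊕b26⊕b27⊕b28⊕b29⊕b30⊕b31 = 1⊕1⊕1⊕0⊕0⊕1⊕1⊕0⊕0⊕1⊕1⊕0⊕0⊕1⊕1⊕0 = 1
Syndrome (s16...s1) = 10101 → position 21.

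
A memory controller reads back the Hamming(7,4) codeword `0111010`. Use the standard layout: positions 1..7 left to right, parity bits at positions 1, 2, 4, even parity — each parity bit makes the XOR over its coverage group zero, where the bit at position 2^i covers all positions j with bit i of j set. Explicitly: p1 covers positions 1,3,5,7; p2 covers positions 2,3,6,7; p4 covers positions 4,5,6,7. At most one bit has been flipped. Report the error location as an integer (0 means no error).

s1: b1⊕b3⊕b5⊕b7 = 0⊕1⊕0⊕0 = 1
s2: b2⊕b3⊕b6⊕b7 = 1⊕1⊕1⊕0 = 1
s4: b4⊕b5⊕b6⊕b7 = 1⊕0⊕1⊕0 = 0
Syndrome (s4...s1) = 011 → position 3.

3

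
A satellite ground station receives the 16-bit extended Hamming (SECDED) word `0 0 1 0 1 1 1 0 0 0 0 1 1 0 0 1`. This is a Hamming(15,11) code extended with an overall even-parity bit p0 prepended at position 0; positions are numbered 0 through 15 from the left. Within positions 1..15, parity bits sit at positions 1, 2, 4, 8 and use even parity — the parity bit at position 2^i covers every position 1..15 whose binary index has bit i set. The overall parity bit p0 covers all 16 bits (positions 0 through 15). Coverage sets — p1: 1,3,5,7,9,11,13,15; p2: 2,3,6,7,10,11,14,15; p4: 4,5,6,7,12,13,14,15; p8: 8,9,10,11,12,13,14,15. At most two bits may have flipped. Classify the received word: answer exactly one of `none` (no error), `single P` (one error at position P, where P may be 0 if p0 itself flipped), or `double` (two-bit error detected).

s1: b1⊕b3⊕b5⊕b7⊕b9⊕b11⊕b13⊕b15 = 0⊕0⊕1⊕0⊕0⊕1⊕0⊕1 = 1
s2: b2⊕b3⊕b6⊕b7⊕b10⊕b11⊕b14⊕b15 = 1⊕0⊕1⊕0⊕0⊕1⊕0⊕1 = 0
s4: b4⊕b5⊕b6⊕b7⊕b12⊕b13⊕b14⊕b15 = 1⊕1⊕1⊕0⊕1⊕0⊕0⊕1 = 1
s8: b8⊕b9⊕b10⊕b11⊕b12⊕b13⊕b14⊕b15 = 0⊕0⊕0⊕1⊕1⊕0⊕0⊕1 = 1
Syndrome (s8...s1) = 1101 → position 13.
Overall parity (XOR of all 16 bits, including p0): 0⊕0⊕1⊕0⊕1⊕1⊕1⊕0⊕0⊕0⊕0⊕1⊕1⊕0⊕0⊕1 = 1
Overall=1, syndrome position=13 → single-bit error at position 13.

single 13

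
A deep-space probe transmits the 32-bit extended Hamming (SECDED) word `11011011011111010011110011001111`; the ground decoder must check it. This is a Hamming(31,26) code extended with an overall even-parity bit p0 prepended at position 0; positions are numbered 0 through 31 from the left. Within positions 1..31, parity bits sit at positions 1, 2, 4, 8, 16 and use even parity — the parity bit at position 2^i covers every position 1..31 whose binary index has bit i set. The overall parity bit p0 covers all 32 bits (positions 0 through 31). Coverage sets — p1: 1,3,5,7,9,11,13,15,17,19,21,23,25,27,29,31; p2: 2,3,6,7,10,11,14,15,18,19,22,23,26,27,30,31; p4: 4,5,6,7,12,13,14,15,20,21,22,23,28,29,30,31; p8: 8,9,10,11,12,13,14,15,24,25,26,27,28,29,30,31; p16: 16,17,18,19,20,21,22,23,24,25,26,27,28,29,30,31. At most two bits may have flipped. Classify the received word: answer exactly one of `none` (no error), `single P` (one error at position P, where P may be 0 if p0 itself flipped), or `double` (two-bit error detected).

none

s1: b1⊕b3⊕b5⊕b7⊕b9⊕b11⊕b13⊕b15⊕b17⊕b19⊕b21⊕b23⊕b25⊕b27⊕b29⊕b31 = 1⊕1⊕0⊕1⊕1⊕1⊕1⊕1⊕0⊕1⊕1⊕0⊕1⊕0⊕1⊕1 = 0
s2: b2⊕b3⊕b6⊕b7⊕b10⊕b11⊕b14⊕b15⊕b18⊕b19⊕b22⊕b23⊕b26⊕b27⊕b30⊕b31 = 0⊕1⊕1⊕1⊕1⊕1⊕0⊕1⊕1⊕1⊕0⊕0⊕0⊕0⊕1⊕1 = 0
s4: b4⊕b5⊕b6⊕b7⊕b12⊕b13⊕b14⊕b15⊕b20⊕b21⊕b22⊕b23⊕b28⊕b29⊕b30⊕b31 = 1⊕0⊕1⊕1⊕1⊕1⊕0⊕1⊕1⊕1⊕0⊕0⊕1⊕1⊕1⊕1 = 0
s8: b8⊕b9⊕b10⊕b11⊕b12⊕b13⊕b14⊕b15⊕b24⊕b25⊕b26⊕b27⊕b28⊕b29⊕b30⊕b31 = 0⊕1⊕1⊕1⊕1⊕1⊕0⊕1⊕1⊕1⊕0⊕0⊕1⊕1⊕1⊕1 = 0
s16: b16⊕b17⊕b18⊕b19⊕b20⊕b21⊕b22⊕b23⊕b24⊕b25⊕b26⊕b27⊕b28⊕b29⊕b30⊕b31 = 0⊕0⊕1⊕1⊕1⊕1⊕0⊕0⊕1⊕1⊕0⊕0⊕1⊕1⊕1⊕1 = 0
Syndrome (s16...s1) = 00000 → position 0 (no error).
Overall parity (XOR of all 32 bits, including p0): 1⊕1⊕0⊕1⊕1⊕0⊕1⊕1⊕0⊕1⊕1⊕1⊕1⊕1⊕0⊕1⊕0⊕0⊕1⊕1⊕1⊕1⊕0⊕0⊕1⊕1⊕0⊕0⊕1⊕1⊕1⊕1 = 0
Overall=0, syndrome position=0 → no error.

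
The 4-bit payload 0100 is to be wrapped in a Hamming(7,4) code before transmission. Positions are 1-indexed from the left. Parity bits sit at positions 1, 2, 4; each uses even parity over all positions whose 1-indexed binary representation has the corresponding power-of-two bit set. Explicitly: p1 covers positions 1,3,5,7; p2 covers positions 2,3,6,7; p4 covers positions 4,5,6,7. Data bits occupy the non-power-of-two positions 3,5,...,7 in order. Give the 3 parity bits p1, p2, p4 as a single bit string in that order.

Place data bits at non-power-of-two positions: b3=0, b5=1, b6=0, b7=0.
p1 = XOR of data positions {3,5,7} = 0⊕1⊕0 = 1
p2 = XOR of data positions {3,6,7} = 0⊕0⊕0 = 0
p4 = XOR of data positions {5,6,7} = 1⊕0⊕0 = 1
Parity bits p1,p2,p4 = 101

101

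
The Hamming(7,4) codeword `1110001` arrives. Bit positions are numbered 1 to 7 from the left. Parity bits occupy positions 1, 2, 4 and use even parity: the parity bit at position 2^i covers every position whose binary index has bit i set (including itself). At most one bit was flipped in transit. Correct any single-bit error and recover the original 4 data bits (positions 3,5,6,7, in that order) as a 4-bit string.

1000

s1: b1⊕b3⊕b5⊕b7 = 1⊕1⊕0⊕1 = 1
s2: b2⊕b3⊕b6⊕b7 = 1⊕1⊕0⊕1 = 1
s4: b4⊕b5⊕b6⊕b7 = 0⊕0⊕0⊕1 = 1
Syndrome (s4...s1) = 111 → position 7.
Flip bit 7: corrected codeword = 1110000
Data bits at positions 3,5,6,7: 1000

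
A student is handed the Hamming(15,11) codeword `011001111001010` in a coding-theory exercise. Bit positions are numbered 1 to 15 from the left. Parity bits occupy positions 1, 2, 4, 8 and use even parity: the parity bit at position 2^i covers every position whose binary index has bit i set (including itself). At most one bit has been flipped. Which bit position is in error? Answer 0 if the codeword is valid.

s1: b1⊕b3⊕b5⊕b7⊕b9⊕b11⊕b13⊕b15 = 0⊕1⊕0⊕1⊕1⊕0⊕0⊕0 = 1
s2: b2⊕b3⊕b6⊕b7⊕b10⊕b11⊕b14⊕b15 = 1⊕1⊕1⊕1⊕0⊕0⊕1⊕0 = 1
s4: b4⊕b5⊕b6⊕b7⊕b12⊕b13⊕b14⊕b15 = 0⊕0⊕1⊕1⊕1⊕0⊕1⊕0 = 0
s8: b8⊕b9⊕b10⊕b11⊕b12⊕b13⊕b14⊕b15 = 1⊕1⊕0⊕0⊕1⊕0⊕1⊕0 = 0
Syndrome (s8...s1) = 0011 → position 3.

3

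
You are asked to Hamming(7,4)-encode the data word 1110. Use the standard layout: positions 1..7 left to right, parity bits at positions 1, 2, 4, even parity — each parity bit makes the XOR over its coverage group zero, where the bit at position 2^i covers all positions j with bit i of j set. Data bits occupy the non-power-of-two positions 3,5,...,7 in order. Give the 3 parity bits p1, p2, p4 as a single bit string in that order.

Place data bits at non-power-of-two positions: b3=1, b5=1, b6=1, b7=0.
p1 = XOR of data positions {3,5,7} = 1⊕1⊕0 = 0
p2 = XOR of data positions {3,6,7} = 1⊕1⊕0 = 0
p4 = XOR of data positions {5,6,7} = 1⊕1⊕0 = 0
Parity bits p1,p2,p4 = 000

000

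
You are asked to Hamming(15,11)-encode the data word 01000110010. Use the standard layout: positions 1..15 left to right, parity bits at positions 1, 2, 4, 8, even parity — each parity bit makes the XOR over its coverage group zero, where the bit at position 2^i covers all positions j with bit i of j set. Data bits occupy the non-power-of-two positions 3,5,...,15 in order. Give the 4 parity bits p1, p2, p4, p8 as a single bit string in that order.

0101

Place data bits at non-power-of-two positions: b3=0, b5=1, b6=0, b7=0, b9=0, b10=1, b11=1, b12=0, b13=0, b14=1, b15=0.
p1 = XOR of data positions {3,5,7,9,11,13,15} = 0⊕1⊕0⊕0⊕1⊕0⊕0 = 0
p2 = XOR of data positions {3,6,7,10,11,14,15} = 0⊕0⊕0⊕1⊕1⊕1⊕0 = 1
p4 = XOR of data positions {5,6,7,12,13,14,15} = 1⊕0⊕0⊕0⊕0⊕1⊕0 = 0
p8 = XOR of data positions {9,10,11,12,13,14,15} = 0⊕1⊕1⊕0⊕0⊕1⊕0 = 1
Parity bits p1,p2,p4,p8 = 0101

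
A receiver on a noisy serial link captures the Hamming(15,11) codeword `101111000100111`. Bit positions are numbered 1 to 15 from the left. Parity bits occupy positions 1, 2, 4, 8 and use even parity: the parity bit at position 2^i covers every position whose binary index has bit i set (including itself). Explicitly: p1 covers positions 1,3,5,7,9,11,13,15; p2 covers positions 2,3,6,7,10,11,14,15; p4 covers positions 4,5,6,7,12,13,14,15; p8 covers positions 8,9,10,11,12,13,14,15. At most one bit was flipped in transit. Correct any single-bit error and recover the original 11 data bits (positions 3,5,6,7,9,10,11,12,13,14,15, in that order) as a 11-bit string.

01100100111

s1: b1⊕b3⊕b5⊕b7⊕b9⊕b11⊕b13⊕b15 = 1⊕1⊕1⊕0⊕0⊕0⊕1⊕1 = 1
s2: b2⊕b3⊕b6⊕b7⊕b10⊕b11⊕b14⊕b15 = 0⊕1⊕1⊕0⊕1⊕0⊕1⊕1 = 1
s4: b4⊕b5⊕b6⊕b7⊕b12⊕b13⊕b14⊕b15 = 1⊕1⊕1⊕0⊕0⊕1⊕1⊕1 = 0
s8: b8⊕b9⊕b10⊕b11⊕b12⊕b13⊕b14⊕b15 = 0⊕0⊕1⊕0⊕0⊕1⊕1⊕1 = 0
Syndrome (s8...s1) = 0011 → position 3.
Flip bit 3: corrected codeword = 100111000100111
Data bits at positions 3,5,6,7,9,10,11,12,13,14,15: 01100100111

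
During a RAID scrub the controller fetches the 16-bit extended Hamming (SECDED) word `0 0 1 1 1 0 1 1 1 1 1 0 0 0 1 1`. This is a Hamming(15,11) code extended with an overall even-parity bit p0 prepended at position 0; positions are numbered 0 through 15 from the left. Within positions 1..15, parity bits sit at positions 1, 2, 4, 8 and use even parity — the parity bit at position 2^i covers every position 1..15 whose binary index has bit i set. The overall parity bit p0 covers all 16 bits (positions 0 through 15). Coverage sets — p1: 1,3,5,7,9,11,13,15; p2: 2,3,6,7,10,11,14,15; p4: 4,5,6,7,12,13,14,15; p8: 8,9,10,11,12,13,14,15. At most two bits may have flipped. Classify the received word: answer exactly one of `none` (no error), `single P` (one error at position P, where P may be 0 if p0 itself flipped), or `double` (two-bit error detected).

s1: b1⊕b3⊕b5⊕b7⊕b9⊕b11⊕b13⊕b15 = 0⊕1⊕0⊕1⊕1⊕0⊕0⊕1 = 0
s2: b2⊕b3⊕b6⊕b7⊕b10⊕b11⊕b14⊕b15 = 1⊕1⊕1⊕1⊕1⊕0⊕1⊕1 = 1
s4: b4⊕b5⊕b6⊕b7⊕b12⊕b13⊕b14⊕b15 = 1⊕0⊕1⊕1⊕0⊕0⊕1⊕1 = 1
s8: b8⊕b9⊕b10⊕b11⊕b12⊕b13⊕b14⊕b15 = 1⊕1⊕1⊕0⊕0⊕0⊕1⊕1 = 1
Syndrome (s8...s1) = 1110 → position 14.
Overall parity (XOR of all 16 bits, including p0): 0⊕0⊕1⊕1⊕1⊕0⊕1⊕1⊕1⊕1⊕1⊕0⊕0⊕0⊕1⊕1 = 0
Overall=0, syndrome position=14 → double-bit error detected (uncorrectable).

double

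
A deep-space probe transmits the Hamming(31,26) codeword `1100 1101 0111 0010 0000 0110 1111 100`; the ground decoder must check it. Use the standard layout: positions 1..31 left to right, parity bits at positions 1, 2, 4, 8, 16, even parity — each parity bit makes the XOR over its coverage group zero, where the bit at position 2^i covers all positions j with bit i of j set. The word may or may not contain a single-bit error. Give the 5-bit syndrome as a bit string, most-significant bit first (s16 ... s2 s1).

s1: b1⊕b3⊕b5⊕b7⊕b9⊕b11⊕b13⊕b15⊕b17⊕b19⊕b21⊕b23⊕b25⊕b27⊕b29⊕b31 = 1⊕0⊕1⊕0⊕0⊕1⊕0⊕1⊕0⊕0⊕0⊕1⊕1⊕1⊕1⊕0 = 0
s2: b2⊕b3⊕b6⊕b7⊕b10⊕b11⊕b14⊕b15⊕b18⊕b19⊕b22⊕b23⊕b26⊕b27⊕b30⊕b31 = 1⊕0⊕1⊕0⊕1⊕1⊕0⊕1⊕0⊕0⊕1⊕1⊕1⊕1⊕0⊕0 = 1
s4: b4⊕b5⊕b6⊕b7⊕b12⊕b13⊕b14⊕b15⊕b20⊕b21⊕b22⊕b23⊕b28⊕b29⊕b30⊕b31 = 0⊕1⊕1⊕0⊕1⊕0⊕0⊕1⊕0⊕0⊕1⊕1⊕1⊕1⊕0⊕0 = 0
s8: b8⊕b9⊕b10⊕b11⊕b12⊕b13⊕b14⊕b15⊕b24⊕b25⊕b26⊕b27⊕b28⊕b29⊕b30⊕b31 = 1⊕0⊕1⊕1⊕1⊕0⊕0⊕1⊕0⊕1⊕1⊕1⊕1⊕1⊕0⊕0 = 0
s16: b16⊕b17⊕b18⊕b19⊕b20⊕b21⊕b22⊕b23⊕b24⊕b25⊕b26⊕b27⊕b28⊕b29⊕b30⊕b31 = 0⊕0⊕0⊕0⊕0⊕0⊕1⊕1⊕0⊕1⊕1⊕1⊕1⊕1⊕0⊕0 = 1
Syndrome (s16...s1) = 10010 → position 18.

10010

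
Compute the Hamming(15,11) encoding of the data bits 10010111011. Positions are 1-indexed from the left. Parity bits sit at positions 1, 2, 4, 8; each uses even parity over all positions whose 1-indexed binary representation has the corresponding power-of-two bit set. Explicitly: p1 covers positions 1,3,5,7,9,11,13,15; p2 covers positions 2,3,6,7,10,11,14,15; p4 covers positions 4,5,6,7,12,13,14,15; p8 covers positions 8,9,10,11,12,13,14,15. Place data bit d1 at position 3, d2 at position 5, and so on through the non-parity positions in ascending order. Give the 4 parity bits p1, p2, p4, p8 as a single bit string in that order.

0001

Place data bits at non-power-of-two positions: b3=1, b5=0, b6=0, b7=1, b9=0, b10=1, b11=1, b12=1, b13=0, b14=1, b15=1.
p1 = XOR of data positions {3,5,7,9,11,13,15} = 1⊕0⊕1⊕0⊕1⊕0⊕1 = 0
p2 = XOR of data positions {3,6,7,10,11,14,15} = 1⊕0⊕1⊕1⊕1⊕1⊕1 = 0
p4 = XOR of data positions {5,6,7,12,13,14,15} = 0⊕0⊕1⊕1⊕0⊕1⊕1 = 0
p8 = XOR of data positions {9,10,11,12,13,14,15} = 0⊕1⊕1⊕1⊕0⊕1⊕1 = 1
Parity bits p1,p2,p4,p8 = 0001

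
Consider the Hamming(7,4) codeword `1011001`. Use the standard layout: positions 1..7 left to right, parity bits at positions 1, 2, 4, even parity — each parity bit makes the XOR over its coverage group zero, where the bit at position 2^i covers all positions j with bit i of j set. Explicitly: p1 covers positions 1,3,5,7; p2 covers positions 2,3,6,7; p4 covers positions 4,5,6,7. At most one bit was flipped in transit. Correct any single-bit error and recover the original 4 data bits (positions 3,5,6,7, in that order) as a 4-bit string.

s1: b1⊕b3⊕b5⊕b7 = 1⊕1⊕0⊕1 = 1
s2: b2⊕b3⊕b6⊕b7 = 0⊕1⊕0⊕1 = 0
s4: b4⊕b5⊕b6⊕b7 = 1⊕0⊕0⊕1 = 0
Syndrome (s4...s1) = 001 → position 1.
Flip bit 1: corrected codeword = 0011001
Data bits at positions 3,5,6,7: 1001

1001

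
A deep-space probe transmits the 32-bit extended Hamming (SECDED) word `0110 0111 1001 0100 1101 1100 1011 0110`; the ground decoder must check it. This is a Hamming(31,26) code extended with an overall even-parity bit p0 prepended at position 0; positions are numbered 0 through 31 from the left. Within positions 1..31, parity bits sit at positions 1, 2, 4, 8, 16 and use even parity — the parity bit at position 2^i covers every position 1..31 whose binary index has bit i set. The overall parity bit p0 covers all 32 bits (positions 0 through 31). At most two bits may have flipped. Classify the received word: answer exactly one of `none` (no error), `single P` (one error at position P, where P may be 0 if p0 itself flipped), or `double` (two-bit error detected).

none

s1: b1⊕b3⊕b5⊕b7⊕b9⊕b11⊕b13⊕b15⊕b17⊕b19⊕b21⊕b23⊕b25⊕b27⊕b29⊕b31 = 1⊕0⊕1⊕1⊕0⊕1⊕1⊕0⊕1⊕1⊕1⊕0⊕0⊕1⊕1⊕0 = 0
s2: b2⊕b3⊕b6⊕b7⊕b10⊕b11⊕b14⊕b15⊕b18⊕b19⊕b22⊕b23⊕b26⊕b27⊕b30⊕b31 = 1⊕0⊕1⊕1⊕0⊕1⊕0⊕0⊕0⊕1⊕0⊕0⊕1⊕1⊕1⊕0 = 0
s4: b4⊕b5⊕b6⊕b7⊕b12⊕b13⊕b14⊕b15⊕b20⊕b21⊕b22⊕b23⊕b28⊕b29⊕b30⊕b31 = 0⊕1⊕1⊕1⊕0⊕1⊕0⊕0⊕1⊕1⊕0⊕0⊕0⊕1⊕1⊕0 = 0
s8: b8⊕b9⊕b10⊕b11⊕b12⊕b13⊕b14⊕b15⊕b24⊕b25⊕b26⊕b27⊕b28⊕b29⊕b30⊕b31 = 1⊕0⊕0⊕1⊕0⊕1⊕0⊕0⊕1⊕0⊕1⊕1⊕0⊕1⊕1⊕0 = 0
s16: b16⊕b17⊕b18⊕b19⊕b20⊕b21⊕b22⊕b23⊕b24⊕b25⊕b26⊕b27⊕b28⊕b29⊕b30⊕b31 = 1⊕1⊕0⊕1⊕1⊕1⊕0⊕0⊕1⊕0⊕1⊕1⊕0⊕1⊕1⊕0 = 0
Syndrome (s16...s1) = 00000 → position 0 (no error).
Overall parity (XOR of all 32 bits, including p0): 0⊕1⊕1⊕0⊕0⊕1⊕1⊕1⊕1⊕0⊕0⊕1⊕0⊕1⊕0⊕0⊕1⊕1⊕0⊕1⊕1⊕1⊕0⊕0⊕1⊕0⊕1⊕1⊕0⊕1⊕1⊕0 = 0
Overall=0, syndrome position=0 → no error.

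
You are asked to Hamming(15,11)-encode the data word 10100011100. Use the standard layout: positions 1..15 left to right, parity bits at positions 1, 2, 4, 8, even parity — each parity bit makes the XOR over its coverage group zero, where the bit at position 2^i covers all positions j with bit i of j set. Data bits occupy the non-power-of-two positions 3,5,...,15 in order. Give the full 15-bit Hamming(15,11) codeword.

111101010011100

Place data bits at non-power-of-two positions: b3=1, b5=0, b6=1, b7=0, b9=0, b10=0, b11=1, b12=1, b13=1, b14=0, b15=0.
p1 = XOR of data positions {3,5,7,9,11,13,15} = 1⊕0⊕0⊕0⊕1⊕1⊕0 = 1
p2 = XOR of data positions {3,6,7,10,11,14,15} = 1⊕1⊕0⊕0⊕1⊕0⊕0 = 1
p4 = XOR of data positions {5,6,7,12,13,14,15} = 0⊕1⊕0⊕1⊕1⊕0⊕0 = 1
p8 = XOR of data positions {9,10,11,12,13,14,15} = 0⊕0⊕1⊕1⊕1⊕0⊕0 = 1
Codeword b1..b15 = 111101010011100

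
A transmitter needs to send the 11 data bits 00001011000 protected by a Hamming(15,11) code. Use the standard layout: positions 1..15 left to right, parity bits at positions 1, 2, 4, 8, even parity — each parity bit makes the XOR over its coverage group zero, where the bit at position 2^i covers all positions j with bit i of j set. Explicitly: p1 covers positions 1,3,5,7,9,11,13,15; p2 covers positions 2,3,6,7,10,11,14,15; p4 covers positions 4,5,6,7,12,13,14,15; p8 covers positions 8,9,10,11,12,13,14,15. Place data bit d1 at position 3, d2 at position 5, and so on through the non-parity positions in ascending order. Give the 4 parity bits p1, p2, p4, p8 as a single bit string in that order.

0111

Place data bits at non-power-of-two positions: b3=0, b5=0, b6=0, b7=0, b9=1, b10=0, b11=1, b12=1, b13=0, b14=0, b15=0.
p1 = XOR of data positions {3,5,7,9,11,13,15} = 0⊕0⊕0⊕1⊕1⊕0⊕0 = 0
p2 = XOR of data positions {3,6,7,10,11,14,15} = 0⊕0⊕0⊕0⊕1⊕0⊕0 = 1
p4 = XOR of data positions {5,6,7,12,13,14,15} = 0⊕0⊕0⊕1⊕0⊕0⊕0 = 1
p8 = XOR of data positions {9,10,11,12,13,14,15} = 1⊕0⊕1⊕1⊕0⊕0⊕0 = 1
Parity bits p1,p2,p4,p8 = 0111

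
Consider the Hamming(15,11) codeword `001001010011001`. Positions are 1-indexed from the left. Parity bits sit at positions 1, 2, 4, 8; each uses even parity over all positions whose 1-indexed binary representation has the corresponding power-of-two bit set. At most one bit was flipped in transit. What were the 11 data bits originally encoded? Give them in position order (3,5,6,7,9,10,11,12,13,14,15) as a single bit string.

s1: b1⊕b3⊕b5⊕b7⊕b9⊕b11⊕b13⊕b15 = 0⊕1⊕0⊕0⊕0⊕1⊕0⊕1 = 1
s2: b2⊕b3⊕b6⊕b7⊕b10⊕b11⊕b14⊕b15 = 0⊕1⊕1⊕0⊕0⊕1⊕0⊕1 = 0
s4: b4⊕b5⊕b6⊕b7⊕b12⊕b13⊕b14⊕b15 = 0⊕0⊕1⊕0⊕1⊕0⊕0⊕1 = 1
s8: b8⊕b9⊕b10⊕b11⊕b12⊕b13⊕b14⊕b15 = 1⊕0⊕0⊕1⊕1⊕0⊕0⊕1 = 0
Syndrome (s8...s1) = 0101 → position 5.
Flip bit 5: corrected codeword = 001011010011001
Data bits at positions 3,5,6,7,9,10,11,12,13,14,15: 11100011001

11100011001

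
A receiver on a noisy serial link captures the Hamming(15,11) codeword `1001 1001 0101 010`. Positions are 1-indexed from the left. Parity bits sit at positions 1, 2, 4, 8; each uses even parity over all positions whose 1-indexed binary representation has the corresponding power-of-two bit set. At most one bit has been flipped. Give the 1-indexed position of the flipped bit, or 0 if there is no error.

s1: b1⊕b3⊕b5⊕b7⊕b9⊕b11⊕b13⊕b15 = 1⊕0⊕1⊕0⊕0⊕0⊕0⊕0 = 0
s2: b2⊕b3⊕b6⊕b7⊕b10⊕b11⊕b14⊕b15 = 0⊕0⊕0⊕0⊕1⊕0⊕1⊕0 = 0
s4: b4⊕b5⊕b6⊕b7⊕b12⊕b13⊕b14⊕b15 = 1⊕1⊕0⊕0⊕1⊕0⊕1⊕0 = 0
s8: b8⊕b9⊕b10⊕b11⊕b12⊕b13⊕b14⊕b15 = 1⊕0⊕1⊕0⊕1⊕0⊕1⊕0 = 0
Syndrome (s8...s1) = 0000 → position 0 (no error).

0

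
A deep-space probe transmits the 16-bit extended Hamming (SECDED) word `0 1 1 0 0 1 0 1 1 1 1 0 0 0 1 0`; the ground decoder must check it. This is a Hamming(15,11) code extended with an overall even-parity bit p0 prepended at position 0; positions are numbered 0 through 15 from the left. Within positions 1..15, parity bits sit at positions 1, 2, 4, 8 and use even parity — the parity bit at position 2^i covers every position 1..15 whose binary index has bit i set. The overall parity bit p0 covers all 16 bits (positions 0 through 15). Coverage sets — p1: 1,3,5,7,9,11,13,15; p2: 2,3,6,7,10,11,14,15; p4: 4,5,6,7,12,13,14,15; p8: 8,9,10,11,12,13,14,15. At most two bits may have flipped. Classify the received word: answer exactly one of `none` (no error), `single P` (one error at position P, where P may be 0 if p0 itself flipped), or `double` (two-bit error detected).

double

s1: b1⊕b3⊕b5⊕b7⊕b9⊕b11⊕b13⊕b15 = 1⊕0⊕1⊕1⊕1⊕0⊕0⊕0 = 0
s2: b2⊕b3⊕b6⊕b7⊕b10⊕b11⊕b14⊕b15 = 1⊕0⊕0⊕1⊕1⊕0⊕1⊕0 = 0
s4: b4⊕b5⊕b6⊕b7⊕b12⊕b13⊕b14⊕b15 = 0⊕1⊕0⊕1⊕0⊕0⊕1⊕0 = 1
s8: b8⊕b9⊕b10⊕b11⊕b12⊕b13⊕b14⊕b15 = 1⊕1⊕1⊕0⊕0⊕0⊕1⊕0 = 0
Syndrome (s8...s1) = 0100 → position 4.
Overall parity (XOR of all 16 bits, including p0): 0⊕1⊕1⊕0⊕0⊕1⊕0⊕1⊕1⊕1⊕1⊕0⊕0⊕0⊕1⊕0 = 0
Overall=0, syndrome position=4 → double-bit error detected (uncorrectable).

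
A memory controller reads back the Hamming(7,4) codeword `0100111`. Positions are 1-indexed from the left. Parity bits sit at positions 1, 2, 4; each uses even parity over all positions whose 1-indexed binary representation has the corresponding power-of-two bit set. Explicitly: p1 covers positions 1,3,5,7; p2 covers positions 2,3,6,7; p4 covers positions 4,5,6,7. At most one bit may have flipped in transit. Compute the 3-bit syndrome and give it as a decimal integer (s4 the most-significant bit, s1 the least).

6

s1: b1⊕b3⊕b5⊕b7 = 0⊕0⊕1⊕1 = 0
s2: b2⊕b3⊕b6⊕b7 = 1⊕0⊕1⊕1 = 1
s4: b4⊕b5⊕b6⊕b7 = 0⊕1⊕1⊕1 = 1
Syndrome (s4...s1) = 110 → position 6.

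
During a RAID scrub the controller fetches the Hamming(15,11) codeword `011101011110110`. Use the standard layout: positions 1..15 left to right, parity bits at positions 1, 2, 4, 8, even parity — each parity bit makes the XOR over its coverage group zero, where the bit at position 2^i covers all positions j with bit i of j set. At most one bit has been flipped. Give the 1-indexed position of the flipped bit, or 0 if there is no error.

s1: b1⊕b3⊕b5⊕b7⊕b9⊕b11⊕b13⊕b15 = 0⊕1⊕0⊕0⊕1⊕1⊕1⊕0 = 0
s2: b2⊕b3⊕b6⊕b7⊕b10⊕b11⊕b14⊕b15 = 1⊕1⊕1⊕0⊕1⊕1⊕1⊕0 = 0
s4: b4⊕b5⊕b6⊕b7⊕b12⊕b13⊕b14⊕b15 = 1⊕0⊕1⊕0⊕0⊕1⊕1⊕0 = 0
s8: b8⊕b9⊕b10⊕b11⊕b12⊕b13⊕b14⊕b15 = 1⊕1⊕1⊕1⊕0⊕1⊕1⊕0 = 0
Syndrome (s8...s1) = 0000 → position 0 (no error).

0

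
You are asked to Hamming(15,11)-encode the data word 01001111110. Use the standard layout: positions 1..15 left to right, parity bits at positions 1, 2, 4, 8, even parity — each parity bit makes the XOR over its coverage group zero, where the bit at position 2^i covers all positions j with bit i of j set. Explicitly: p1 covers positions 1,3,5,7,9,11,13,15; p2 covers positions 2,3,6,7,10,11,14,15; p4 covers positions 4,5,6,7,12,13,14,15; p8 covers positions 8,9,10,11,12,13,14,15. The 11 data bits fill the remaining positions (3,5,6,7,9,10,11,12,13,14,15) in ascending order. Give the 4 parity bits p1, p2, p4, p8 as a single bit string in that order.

0100

Place data bits at non-power-of-two positions: b3=0, b5=1, b6=0, b7=0, b9=1, b10=1, b11=1, b12=1, b13=1, b14=1, b15=0.
p1 = XOR of data positions {3,5,7,9,11,13,15} = 0⊕1⊕0⊕1⊕1⊕1⊕0 = 0
p2 = XOR of data positions {3,6,7,10,11,14,15} = 0⊕0⊕0⊕1⊕1⊕1⊕0 = 1
p4 = XOR of data positions {5,6,7,12,13,14,15} = 1⊕0⊕0⊕1⊕1⊕1⊕0 = 0
p8 = XOR of data positions {9,10,11,12,13,14,15} = 1⊕1⊕1⊕1⊕1⊕1⊕0 = 0
Parity bits p1,p2,p4,p8 = 0100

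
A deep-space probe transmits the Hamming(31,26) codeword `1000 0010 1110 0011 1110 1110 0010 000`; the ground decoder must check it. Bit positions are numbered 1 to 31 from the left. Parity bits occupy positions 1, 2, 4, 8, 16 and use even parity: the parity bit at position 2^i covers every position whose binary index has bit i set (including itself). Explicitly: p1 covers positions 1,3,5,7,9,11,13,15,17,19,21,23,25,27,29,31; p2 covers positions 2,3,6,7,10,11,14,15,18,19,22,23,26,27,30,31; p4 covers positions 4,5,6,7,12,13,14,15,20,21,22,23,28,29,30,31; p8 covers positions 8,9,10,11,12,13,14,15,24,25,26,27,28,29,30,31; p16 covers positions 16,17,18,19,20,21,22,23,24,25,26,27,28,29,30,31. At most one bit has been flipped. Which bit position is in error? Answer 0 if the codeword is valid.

s1: b1⊕b3⊕b5⊕b7⊕b9⊕b11⊕b13⊕b15⊕b17⊕b19⊕b21⊕b23⊕b25⊕b27⊕b29⊕b31 = 1⊕0⊕0⊕1⊕1⊕1⊕0⊕1⊕1⊕1⊕1⊕1⊕0⊕1⊕0⊕0 = 0
s2: b2⊕b3⊕b6⊕b7⊕b10⊕b11⊕b14⊕b15⊕b18⊕b19⊕b22⊕b23⊕b26⊕b27⊕b30⊕b31 = 0⊕0⊕0⊕1⊕1⊕1⊕0⊕1⊕1⊕1⊕1⊕1⊕0⊕1⊕0⊕0 = 1
s4: b4⊕b5⊕b6⊕b7⊕b12⊕b13⊕b14⊕b15⊕b20⊕b21⊕b22⊕b23⊕b28⊕b29⊕b30⊕b31 = 0⊕0⊕0⊕1⊕0⊕0⊕0⊕1⊕0⊕1⊕1⊕1⊕0⊕0⊕0⊕0 = 1
s8: b8⊕b9⊕b10⊕b11⊕b12⊕b13⊕b14⊕b15⊕b24⊕b25⊕b26⊕b27⊕b28⊕b29⊕b30⊕b31 = 0⊕1⊕1⊕1⊕0⊕0⊕0⊕1⊕0⊕0⊕0⊕1⊕0⊕0⊕0⊕0 = 1
s16: b16⊕b17⊕b18⊕b19⊕b20⊕b21⊕b22⊕b23⊕b24⊕b25⊕b26⊕b27⊕b28⊕b29⊕b30⊕b31 = 1⊕1⊕1⊕1⊕0⊕1⊕1⊕1⊕0⊕0⊕0⊕1⊕0⊕0⊕0⊕0 = 0
Syndrome (s16...s1) = 01110 → position 14.

14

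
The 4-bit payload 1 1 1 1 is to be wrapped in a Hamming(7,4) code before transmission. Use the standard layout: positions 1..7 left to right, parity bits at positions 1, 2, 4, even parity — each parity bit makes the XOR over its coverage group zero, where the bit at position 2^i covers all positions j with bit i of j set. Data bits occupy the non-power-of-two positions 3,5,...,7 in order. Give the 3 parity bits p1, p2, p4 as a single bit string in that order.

Place data bits at non-power-of-two positions: b3=1, b5=1, b6=1, b7=1.
p1 = XOR of data positions {3,5,7} = 1⊕1⊕1 = 1
p2 = XOR of data positions {3,6,7} = 1⊕1⊕1 = 1
p4 = XOR of data positions {5,6,7} = 1⊕1⊕1 = 1
Parity bits p1,p2,p4 = 111

111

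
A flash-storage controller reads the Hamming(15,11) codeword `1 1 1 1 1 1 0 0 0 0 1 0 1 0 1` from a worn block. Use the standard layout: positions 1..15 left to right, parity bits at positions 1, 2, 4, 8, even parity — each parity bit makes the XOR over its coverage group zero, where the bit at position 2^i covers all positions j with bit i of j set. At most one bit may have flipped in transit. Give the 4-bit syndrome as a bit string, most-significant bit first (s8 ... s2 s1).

1110

s1: b1⊕b3⊕b5⊕b7⊕b9⊕b11⊕b13⊕b15 = 1⊕1⊕1⊕0⊕0⊕1⊕1⊕1 = 0
s2: b2⊕b3⊕b6⊕b7⊕b10⊕b11⊕b14⊕b15 = 1⊕1⊕1⊕0⊕0⊕1⊕0⊕1 = 1
s4: b4⊕b5⊕b6⊕b7⊕b12⊕b13⊕b14⊕b15 = 1⊕1⊕1⊕0⊕0⊕1⊕0⊕1 = 1
s8: b8⊕b9⊕b10⊕b11⊕b12⊕b13⊕b14⊕b15 = 0⊕0⊕0⊕1⊕0⊕1⊕0⊕1 = 1
Syndrome (s8...s1) = 1110 → position 14.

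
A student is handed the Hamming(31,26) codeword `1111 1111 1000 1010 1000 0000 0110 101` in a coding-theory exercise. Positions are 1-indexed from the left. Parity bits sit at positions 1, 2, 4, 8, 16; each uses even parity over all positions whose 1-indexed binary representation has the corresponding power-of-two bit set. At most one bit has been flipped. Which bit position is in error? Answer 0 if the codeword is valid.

17

s1: b1⊕b3⊕b5⊕b7⊕b9⊕b11⊕b13⊕b15⊕b17⊕b19⊕b21⊕b23⊕b25⊕b27⊕b29⊕b31 = 1⊕1⊕1⊕1⊕1⊕0⊕1⊕1⊕1⊕0⊕0⊕0⊕0⊕1⊕1⊕1 = 1
s2: b2⊕b3⊕b6⊕b7⊕b10⊕b11⊕b14⊕b15⊕b18⊕b19⊕b22⊕b23⊕b26⊕b27⊕b30⊕b31 = 1⊕1⊕1⊕1⊕0⊕0⊕0⊕1⊕0⊕0⊕0⊕0⊕1⊕1⊕0⊕1 = 0
s4: b4⊕b5⊕b6⊕b7⊕b12⊕b13⊕b14⊕b15⊕b20⊕b21⊕b22⊕b23⊕b28⊕b29⊕b30⊕b31 = 1⊕1⊕1⊕1⊕0⊕1⊕0⊕1⊕0⊕0⊕0⊕0⊕0⊕1⊕0⊕1 = 0
s8: b8⊕b9⊕b10⊕b11⊕b12⊕b13⊕b14⊕b15⊕b24⊕b25⊕b26⊕b27⊕b28⊕b29⊕b30⊕b31 = 1⊕1⊕0⊕0⊕0⊕1⊕0⊕1⊕0⊕0⊕1⊕1⊕0⊕1⊕0⊕1 = 0
s16: b16⊕b17⊕b18⊕b19⊕b20⊕b21⊕b22⊕b23⊕b24⊕b25⊕b26⊕b27⊕b28⊕b29⊕b30⊕b31 = 0⊕1⊕0⊕0⊕0⊕0⊕0⊕0⊕0⊕0⊕1⊕1⊕0⊕1⊕0⊕1 = 1
Syndrome (s16...s1) = 10001 → position 17.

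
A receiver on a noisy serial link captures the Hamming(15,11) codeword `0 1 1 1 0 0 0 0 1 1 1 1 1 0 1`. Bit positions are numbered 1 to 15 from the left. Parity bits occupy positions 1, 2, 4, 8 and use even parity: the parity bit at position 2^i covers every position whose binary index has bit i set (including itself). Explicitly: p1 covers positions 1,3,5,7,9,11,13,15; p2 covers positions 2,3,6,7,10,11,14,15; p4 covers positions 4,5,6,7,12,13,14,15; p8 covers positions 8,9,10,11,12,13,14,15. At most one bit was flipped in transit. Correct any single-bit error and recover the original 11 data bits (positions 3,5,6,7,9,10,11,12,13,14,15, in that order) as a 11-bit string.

00001111101

s1: b1⊕b3⊕b5⊕b7⊕b9⊕b11⊕b13⊕b15 = 0⊕1⊕0⊕0⊕1⊕1⊕1⊕1 = 1
s2: b2⊕b3⊕b6⊕b7⊕b10⊕b11⊕b14⊕b15 = 1⊕1⊕0⊕0⊕1⊕1⊕0⊕1 = 1
s4: b4⊕b5⊕b6⊕b7⊕b12⊕b13⊕b14⊕b15 = 1⊕0⊕0⊕0⊕1⊕1⊕0⊕1 = 0
s8: b8⊕b9⊕b10⊕b11⊕b12⊕b13⊕b14⊕b15 = 0⊕1⊕1⊕1⊕1⊕1⊕0⊕1 = 0
Syndrome (s8...s1) = 0011 → position 3.
Flip bit 3: corrected codeword = 010100001111101
Data bits at positions 3,5,6,7,9,10,11,12,13,14,15: 00001111101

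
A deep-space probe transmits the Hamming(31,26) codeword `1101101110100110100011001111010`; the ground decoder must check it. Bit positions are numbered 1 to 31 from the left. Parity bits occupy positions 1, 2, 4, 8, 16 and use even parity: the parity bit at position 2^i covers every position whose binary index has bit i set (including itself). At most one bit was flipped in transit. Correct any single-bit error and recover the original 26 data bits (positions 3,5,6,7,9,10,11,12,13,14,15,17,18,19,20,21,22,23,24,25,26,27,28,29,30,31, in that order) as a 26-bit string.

s1: b1⊕b3⊕b5⊕b7⊕b9⊕b11⊕b13⊕b15⊕b17⊕b19⊕b21⊕b23⊕b25⊕b27⊕b29⊕b31 = 1⊕0⊕1⊕1⊕1⊕1⊕0⊕1⊕1⊕0⊕1⊕0⊕1⊕1⊕0⊕0 = 0
s2: b2⊕b3⊕b6⊕b7⊕b10⊕b11⊕b14⊕b15⊕b18⊕b19⊕b22⊕b23⊕b26⊕b27⊕b30⊕b31 = 1⊕0⊕0⊕1⊕0⊕1⊕1⊕1⊕0⊕0⊕1⊕0⊕1⊕1⊕1⊕0 = 1
s4: b4⊕b5⊕b6⊕b7⊕b12⊕b13⊕b14⊕b15⊕b20⊕b21⊕b22⊕b23⊕b28⊕b29⊕b30⊕b31 = 1⊕1⊕0⊕1⊕0⊕0⊕1⊕1⊕0⊕1⊕1⊕0⊕1⊕0⊕1⊕0 = 1
s8: b8⊕b9⊕b10⊕b11⊕b12⊕b13⊕b14⊕b15⊕b24⊕b25⊕b26⊕b27⊕b28⊕b29⊕b30⊕b31 = 1⊕1⊕0⊕1⊕0⊕0⊕1⊕1⊕0⊕1⊕1⊕1⊕1⊕0⊕1⊕0 = 0
s16: b16⊕b17⊕b18⊕b19⊕b20⊕b21⊕b22⊕b23⊕b24⊕b25⊕b26⊕b27⊕b28⊕b29⊕b30⊕b31 = 0⊕1⊕0⊕0⊕0⊕1⊕1⊕0⊕0⊕1⊕1⊕1⊕1⊕0⊕1⊕0 = 0
Syndrome (s16...s1) = 00110 → position 6.
Flip bit 6: corrected codeword = 1101111110100110100011001111010
Data bits at positions 3,5,6,7,9,10,11,12,13,14,15,17,18,19,20,21,22,23,24,25,26,27,28,29,30,31: 01111010011100011001111010

01111010011100011001111010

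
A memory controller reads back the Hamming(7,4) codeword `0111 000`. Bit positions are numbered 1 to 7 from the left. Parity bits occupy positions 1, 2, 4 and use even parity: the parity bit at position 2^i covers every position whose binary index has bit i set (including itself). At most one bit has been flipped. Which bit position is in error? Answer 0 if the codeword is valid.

5

s1: b1⊕b3⊕b5⊕b7 = 0⊕1⊕0⊕0 = 1
s2: b2⊕b3⊕b6⊕b7 = 1⊕1⊕0⊕0 = 0
s4: b4⊕b5⊕b6⊕b7 = 1⊕0⊕0⊕0 = 1
Syndrome (s4...s1) = 101 → position 5.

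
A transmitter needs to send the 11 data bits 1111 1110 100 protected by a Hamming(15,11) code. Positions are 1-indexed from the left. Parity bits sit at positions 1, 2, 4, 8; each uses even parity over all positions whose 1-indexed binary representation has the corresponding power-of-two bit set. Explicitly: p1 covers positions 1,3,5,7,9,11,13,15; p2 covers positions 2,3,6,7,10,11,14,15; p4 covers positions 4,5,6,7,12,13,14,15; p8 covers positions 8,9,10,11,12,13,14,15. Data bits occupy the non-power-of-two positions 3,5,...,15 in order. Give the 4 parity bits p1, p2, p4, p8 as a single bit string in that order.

Place data bits at non-power-of-two positions: b3=1, b5=1, b6=1, b7=1, b9=1, b10=1, b11=1, b12=0, b13=1, b14=0, b15=0.
p1 = XOR of data positions {3,5,7,9,11,13,15} = 1⊕1⊕1⊕1⊕1⊕1⊕0 = 0
p2 = XOR of data positions {3,6,7,10,11,14,15} = 1⊕1⊕1⊕1⊕1⊕0⊕0 = 1
p4 = XOR of data positions {5,6,7,12,13,14,15} = 1⊕1⊕1⊕0⊕1⊕0⊕0 = 0
p8 = XOR of data positions {9,10,11,12,13,14,15} = 1⊕1⊕1⊕0⊕1⊕0⊕0 = 0
Parity bits p1,p2,p4,p8 = 0100

0100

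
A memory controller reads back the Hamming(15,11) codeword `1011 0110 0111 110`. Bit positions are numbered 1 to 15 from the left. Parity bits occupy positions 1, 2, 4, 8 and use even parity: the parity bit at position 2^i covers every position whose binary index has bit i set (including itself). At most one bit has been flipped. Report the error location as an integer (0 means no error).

9

s1: b1⊕b3⊕b5⊕b7⊕b9⊕b11⊕b13⊕b15 = 1⊕1⊕0⊕1⊕0⊕1⊕1⊕0 = 1
s2: b2⊕b3⊕b6⊕b7⊕b10⊕b11⊕b14⊕b15 = 0⊕1⊕1⊕1⊕1⊕1⊕1⊕0 = 0
s4: b4⊕b5⊕b6⊕b7⊕b12⊕b13⊕b14⊕b15 = 1⊕0⊕1⊕1⊕1⊕1⊕1⊕0 = 0
s8: b8⊕b9⊕b10⊕b11⊕b12⊕b13⊕b14⊕b15 = 0⊕0⊕1⊕1⊕1⊕1⊕1⊕0 = 1
Syndrome (s8...s1) = 1001 → position 9.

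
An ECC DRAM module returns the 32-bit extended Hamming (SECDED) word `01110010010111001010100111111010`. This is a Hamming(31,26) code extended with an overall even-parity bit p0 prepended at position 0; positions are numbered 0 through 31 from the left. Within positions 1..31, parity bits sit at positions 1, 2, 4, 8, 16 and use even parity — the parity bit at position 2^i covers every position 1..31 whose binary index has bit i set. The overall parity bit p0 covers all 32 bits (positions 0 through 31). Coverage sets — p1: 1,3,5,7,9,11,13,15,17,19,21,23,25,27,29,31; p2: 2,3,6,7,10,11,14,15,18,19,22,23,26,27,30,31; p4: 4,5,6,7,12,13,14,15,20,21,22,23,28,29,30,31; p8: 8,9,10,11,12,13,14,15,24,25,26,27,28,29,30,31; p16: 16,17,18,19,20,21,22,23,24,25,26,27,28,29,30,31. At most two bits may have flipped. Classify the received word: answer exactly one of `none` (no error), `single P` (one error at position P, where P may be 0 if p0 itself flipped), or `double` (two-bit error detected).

double

s1: b1⊕b3⊕b5⊕b7⊕b9⊕b11⊕b13⊕b15⊕b17⊕b19⊕b21⊕b23⊕b25⊕b27⊕b29⊕b31 = 1⊕1⊕0⊕0⊕1⊕1⊕1⊕0⊕0⊕0⊕0⊕1⊕1⊕1⊕0⊕0 = 0
s2: b2⊕b3⊕b6⊕b7⊕b10⊕b11⊕b14⊕b15⊕b18⊕b19⊕b22⊕b23⊕b26⊕b27⊕b30⊕b31 = 1⊕1⊕1⊕0⊕0⊕1⊕0⊕0⊕1⊕0⊕0⊕1⊕1⊕1⊕1⊕0 = 1
s4: b4⊕b5⊕b6⊕b7⊕b12⊕b13⊕b14⊕b15⊕b20⊕b21⊕b22⊕b23⊕b28⊕b29⊕b30⊕b31 = 0⊕0⊕1⊕0⊕1⊕1⊕0⊕0⊕1⊕0⊕0⊕1⊕1⊕0⊕1⊕0 = 1
s8: b8⊕b9⊕b10⊕b11⊕b12⊕b13⊕b14⊕b15⊕b24⊕b25⊕b26⊕b27⊕b28⊕b29⊕b30⊕b31 = 0⊕1⊕0⊕1⊕1⊕1⊕0⊕0⊕1⊕1⊕1⊕1⊕1⊕0⊕1⊕0 = 0
s16: b16⊕b17⊕b18⊕b19⊕b20⊕b21⊕b22⊕b23⊕b24⊕b25⊕b26⊕b27⊕b28⊕b29⊕b30⊕b31 = 1⊕0⊕1⊕0⊕1⊕0⊕0⊕1⊕1⊕1⊕1⊕1⊕1⊕0⊕1⊕0 = 0
Syndrome (s16...s1) = 00110 → position 6.
Overall parity (XOR of all 32 bits, including p0): 0⊕1⊕1⊕1⊕0⊕0⊕1⊕0⊕0⊕1⊕0⊕1⊕1⊕1⊕0⊕0⊕1⊕0⊕1⊕0⊕1⊕0⊕0⊕1⊕1⊕1⊕1⊕1⊕1⊕0⊕1⊕0 = 0
Overall=0, syndrome position=6 → double-bit error detected (uncorrectable).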